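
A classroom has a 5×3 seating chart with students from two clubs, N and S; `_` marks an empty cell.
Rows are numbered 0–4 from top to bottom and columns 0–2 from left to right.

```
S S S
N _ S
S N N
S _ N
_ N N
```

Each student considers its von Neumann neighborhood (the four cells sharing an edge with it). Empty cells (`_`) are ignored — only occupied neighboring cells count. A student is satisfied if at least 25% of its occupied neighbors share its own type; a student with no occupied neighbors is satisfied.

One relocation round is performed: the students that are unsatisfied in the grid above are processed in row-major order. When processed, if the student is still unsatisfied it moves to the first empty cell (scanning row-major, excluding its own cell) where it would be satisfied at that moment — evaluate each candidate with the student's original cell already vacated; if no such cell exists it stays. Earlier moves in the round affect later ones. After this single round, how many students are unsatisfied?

0

Initially unsatisfied (in order): (1,0).
  (1,0) → (1,1).
Resulting grid:
S S S
_ N S
S N N
S _ N
_ N N
All satisfied now.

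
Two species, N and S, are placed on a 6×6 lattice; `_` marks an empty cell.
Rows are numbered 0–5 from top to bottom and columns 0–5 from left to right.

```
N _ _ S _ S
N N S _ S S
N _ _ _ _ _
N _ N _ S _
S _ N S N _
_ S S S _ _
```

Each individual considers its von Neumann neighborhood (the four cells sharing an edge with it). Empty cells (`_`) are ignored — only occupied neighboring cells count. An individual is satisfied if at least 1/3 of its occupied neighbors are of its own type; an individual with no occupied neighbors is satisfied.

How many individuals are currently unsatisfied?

4

(0,0)N 1/1 ✓
(0,3)S 0/0 ✓
(0,5)S 1/1 ✓
(1,0)N 3/3 ✓
(1,1)N 1/2 ✓
(1,2)S 0/1 ✗
(1,4)S 1/1 ✓
(1,5)S 2/2 ✓
(2,0)N 2/2 ✓
(3,0)N 1/2 ✓
(3,2)N 1/1 ✓
(3,4)S 0/1 ✗
(4,0)S 0/1 ✗
(4,2)N 1/3 ✓
(4,3)S 1/3 ✓
(4,4)N 0/2 ✗
(5,1)S 1/1 ✓
(5,2)S 2/3 ✓
(5,3)S 2/2 ✓
Unsatisfied: (1,2), (3,4), (4,0), (4,4) — 4 in total.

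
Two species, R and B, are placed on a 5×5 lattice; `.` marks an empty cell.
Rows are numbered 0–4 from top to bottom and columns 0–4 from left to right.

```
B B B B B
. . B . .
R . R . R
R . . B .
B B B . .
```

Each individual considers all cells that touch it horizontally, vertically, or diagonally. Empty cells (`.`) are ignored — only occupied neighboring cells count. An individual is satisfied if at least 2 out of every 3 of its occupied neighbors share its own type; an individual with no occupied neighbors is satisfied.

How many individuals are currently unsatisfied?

(0,0)B 1/1 satisfied
(0,1)B 3/3 satisfied
(0,2)B 3/3 satisfied
(0,3)B 3/3 satisfied
(0,4)B 1/1 satisfied
(1,2)B 3/4 satisfied
(2,0)R 1/1 satisfied
(2,2)R 0/2 not
(2,4)R 0/1 not
(3,0)R 1/3 not
(3,3)B 1/3 not
(4,0)B 1/2 not
(4,1)B 2/3 satisfied
(4,2)B 2/2 satisfied
Unsatisfied: (2,2), (2,4), (3,0), (3,3), (4,0) — 5 in total.

5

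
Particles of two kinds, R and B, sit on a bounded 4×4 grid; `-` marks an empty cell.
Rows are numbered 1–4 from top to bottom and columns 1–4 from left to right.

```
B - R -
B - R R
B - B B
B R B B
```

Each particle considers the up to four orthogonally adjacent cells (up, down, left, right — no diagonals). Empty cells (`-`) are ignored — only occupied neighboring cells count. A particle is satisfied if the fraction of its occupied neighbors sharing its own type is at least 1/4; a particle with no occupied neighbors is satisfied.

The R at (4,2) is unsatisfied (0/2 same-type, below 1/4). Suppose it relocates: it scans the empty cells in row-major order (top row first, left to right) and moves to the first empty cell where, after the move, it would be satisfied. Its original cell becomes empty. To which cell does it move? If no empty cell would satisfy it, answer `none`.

Vacating (4,2). Empty cells in order:
  (1,2): 1/2 same-type → satisfied — stop here.

(1,2)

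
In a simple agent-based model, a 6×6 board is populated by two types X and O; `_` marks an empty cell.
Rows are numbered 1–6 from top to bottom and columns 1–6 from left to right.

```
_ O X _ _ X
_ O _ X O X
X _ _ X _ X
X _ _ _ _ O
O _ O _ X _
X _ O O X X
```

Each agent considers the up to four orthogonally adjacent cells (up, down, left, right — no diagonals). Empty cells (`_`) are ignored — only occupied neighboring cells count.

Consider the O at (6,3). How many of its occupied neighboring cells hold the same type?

2

Occupied neighbors of (6,3): (5,3)=O, (6,4)=O.
Same type (O): 2 of 2.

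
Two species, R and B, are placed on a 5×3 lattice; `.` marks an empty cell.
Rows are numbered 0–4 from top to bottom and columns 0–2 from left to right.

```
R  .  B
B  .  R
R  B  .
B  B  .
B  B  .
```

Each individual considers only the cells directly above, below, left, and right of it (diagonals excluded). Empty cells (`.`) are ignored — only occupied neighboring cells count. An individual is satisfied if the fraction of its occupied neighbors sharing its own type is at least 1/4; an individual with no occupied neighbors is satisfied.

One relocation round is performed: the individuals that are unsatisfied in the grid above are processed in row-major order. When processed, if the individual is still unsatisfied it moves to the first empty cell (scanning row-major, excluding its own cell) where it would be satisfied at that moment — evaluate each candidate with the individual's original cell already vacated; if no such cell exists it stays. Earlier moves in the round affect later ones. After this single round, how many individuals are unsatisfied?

0

Initially unsatisfied (in order): (0,0), (0,2), (1,0), (1,2), (2,0).
  (0,0) → (1,1).
  (0,2) → (0,0).
  (1,0): now satisfied by earlier moves; stays.
  (1,2): now satisfied by earlier moves; stays.
  (2,0) → (0,1).
Resulting grid:
B R .
B R R
. B .
B B .
B B .
All satisfied now.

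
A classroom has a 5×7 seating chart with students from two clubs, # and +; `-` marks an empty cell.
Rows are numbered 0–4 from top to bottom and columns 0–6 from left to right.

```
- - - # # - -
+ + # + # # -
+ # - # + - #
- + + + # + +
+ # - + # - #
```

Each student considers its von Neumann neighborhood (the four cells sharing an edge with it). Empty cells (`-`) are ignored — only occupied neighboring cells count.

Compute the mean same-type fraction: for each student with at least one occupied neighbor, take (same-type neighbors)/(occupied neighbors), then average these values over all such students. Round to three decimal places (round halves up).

0.365

(0,3)# 1/2
(0,4)# 2/2
(1,0)+ 2/2
(1,1)+ 1/3
(1,2)# 0/2
(1,3)+ 0/4
(1,4)# 2/4
(1,5)# 1/1
(2,0)+ 1/2
(2,1)# 0/3
(2,3)# 0/3
(2,4)+ 0/3
(2,6)# 0/1
(3,1)+ 1/3
(3,2)+ 2/2
(3,3)+ 2/4
(3,4)# 1/4
(3,5)+ 1/2
(3,6)+ 1/3
(4,0)+ 0/1
(4,1)# 0/2
(4,3)+ 1/2
(4,4)# 1/2
(4,6)# 0/1
Sum over 24 students: 1/2 + 2/2 + 2/2 + 1/3 + 0/2 + 0/4 + 2/4 + 1/1 + 1/2 + 0/3 + 0/3 + 0/3 + 0/1 + 1/3 + 2/2 + 2/4 + 1/4 + 1/2 + 1/3 + 0/1 + 0/2 + 1/2 + 1/2 + 0/1 = 35/4; mean = 35/4 ÷ 24 = 35/96 = 0.364583… → 0.365.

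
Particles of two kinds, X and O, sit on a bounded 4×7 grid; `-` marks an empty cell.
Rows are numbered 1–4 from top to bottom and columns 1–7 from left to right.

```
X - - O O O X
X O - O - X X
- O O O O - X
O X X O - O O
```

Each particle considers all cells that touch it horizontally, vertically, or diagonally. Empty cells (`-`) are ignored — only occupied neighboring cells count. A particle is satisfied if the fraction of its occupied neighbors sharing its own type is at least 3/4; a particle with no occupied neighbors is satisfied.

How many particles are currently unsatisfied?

(1,1)X 1/2 not
(1,4)O 2/2 satisfied
(1,5)O 3/4 satisfied
(1,6)O 1/4 not
(1,7)X 2/3 not
(2,1)X 1/3 not
(2,2)O 2/4 not
(2,4)O 5/5 satisfied
(2,6)X 3/6 not
(2,7)X 3/4 satisfied
(3,2)O 3/6 not
(3,3)O 5/7 not
(3,4)O 4/5 satisfied
(3,5)O 4/5 satisfied
(3,7)X 2/4 not
(4,1)O 1/2 not
(4,2)X 1/4 not
(4,3)X 1/5 not
(4,4)O 3/4 satisfied
(4,6)O 2/3 not
(4,7)O 1/2 not
Unsatisfied: (1,1), (1,6), (1,7), (2,1), (2,2), (2,6), (3,2), (3,3), (3,7), (4,1), (4,2), (4,3), (4,6), (4,7) — 14 in total.

14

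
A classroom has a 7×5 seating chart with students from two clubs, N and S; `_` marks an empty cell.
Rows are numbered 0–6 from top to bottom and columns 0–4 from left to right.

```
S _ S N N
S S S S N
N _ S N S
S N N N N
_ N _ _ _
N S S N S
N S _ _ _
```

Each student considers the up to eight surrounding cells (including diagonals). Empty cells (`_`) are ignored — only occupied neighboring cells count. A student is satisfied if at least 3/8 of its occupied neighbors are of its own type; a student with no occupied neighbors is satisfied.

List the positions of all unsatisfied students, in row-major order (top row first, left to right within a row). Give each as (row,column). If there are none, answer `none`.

Row 0: (0,0)S 2/2 satisfied · (0,2)S 3/4 satisfied · (0,3)N 2/5 satisfied · (0,4)N 2/3 satisfied
Row 1: (1,0)S 2/3 satisfied · (1,1)S 5/6 satisfied · (1,2)S 4/6 satisfied · (1,3)S 4/8 satisfied · (1,4)N 3/5 satisfied
Row 2: (2,0)N 1/4 not · (2,2)S 3/7 satisfied · (2,3)N 4/8 satisfied · (2,4)S 1/5 not
Row 3: (3,0)S 0/3 not · (3,1)N 3/5 satisfied · (3,2)N 4/5 satisfied · (3,3)N 3/5 satisfied · (3,4)N 2/3 satisfied
Row 4: (4,1)N 3/6 satisfied
Row 5: (5,0)N 2/4 satisfied · (5,1)S 2/5 satisfied · (5,2)S 2/4 satisfied · (5,3)N 0/2 not · (5,4)S 0/1 not
Row 6: (6,0)N 1/3 not · (6,1)S 2/4 satisfied

(2,0), (2,4), (3,0), (5,3), (5,4), (6,0)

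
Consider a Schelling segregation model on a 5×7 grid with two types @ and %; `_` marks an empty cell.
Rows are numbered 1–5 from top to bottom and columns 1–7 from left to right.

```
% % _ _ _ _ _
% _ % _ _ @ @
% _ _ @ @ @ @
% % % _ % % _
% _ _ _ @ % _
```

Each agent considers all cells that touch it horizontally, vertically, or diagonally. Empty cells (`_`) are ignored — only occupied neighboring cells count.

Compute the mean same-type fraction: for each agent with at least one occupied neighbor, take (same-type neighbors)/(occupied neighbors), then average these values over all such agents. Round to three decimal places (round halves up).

0.716

(1,1)% 2/2
(1,2)% 3/3
(2,1)% 3/3
(2,3)% 1/2
(2,6)@ 4/4
(2,7)@ 3/3
(3,1)% 3/3
(3,4)@ 1/4
(3,5)@ 3/5
(3,6)@ 4/6
(3,7)@ 3/4
(4,1)% 3/3
(4,2)% 4/4
(4,3)% 1/2
(4,5)% 2/6
(4,6)% 2/6
(5,1)% 2/2
(5,5)@ 0/3
(5,6)% 2/3
Sum over 19 agents: 2/2 + 3/3 + 3/3 + 1/2 + 4/4 + 3/3 + 3/3 + 1/4 + 3/5 + 4/6 + 3/4 + 3/3 + 4/4 + 1/2 + 2/6 + 2/6 + 2/2 + 0/3 + 2/3 = 68/5; mean = 68/5 ÷ 19 = 68/95 = 0.715789… → 0.716.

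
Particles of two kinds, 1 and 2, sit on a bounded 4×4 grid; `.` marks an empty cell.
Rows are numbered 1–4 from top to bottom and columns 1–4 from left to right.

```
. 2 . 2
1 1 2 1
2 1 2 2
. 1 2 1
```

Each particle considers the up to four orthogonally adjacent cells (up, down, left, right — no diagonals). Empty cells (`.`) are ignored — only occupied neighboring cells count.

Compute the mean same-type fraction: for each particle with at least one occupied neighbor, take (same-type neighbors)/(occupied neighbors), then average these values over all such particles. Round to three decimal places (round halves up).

Row 1: (1,2)2 0/1 · (1,4)2 0/1
Row 2: (2,1)1 1/2 · (2,2)1 2/4 · (2,3)2 1/3 · (2,4)1 0/3
Row 3: (3,1)2 0/2 · (3,2)1 2/4 · (3,3)2 3/4 · (3,4)2 1/3
Row 4: (4,2)1 1/2 · (4,3)2 1/3 · (4,4)1 0/2
Sum over 13 particles: 0/1 + 0/1 + 1/2 + 2/4 + 1/3 + 0/3 + 0/2 + 2/4 + 3/4 + 1/3 + 1/2 + 1/3 + 0/2 = 15/4; mean = 15/4 ÷ 13 = 15/52 = 0.288461… → 0.288.

0.288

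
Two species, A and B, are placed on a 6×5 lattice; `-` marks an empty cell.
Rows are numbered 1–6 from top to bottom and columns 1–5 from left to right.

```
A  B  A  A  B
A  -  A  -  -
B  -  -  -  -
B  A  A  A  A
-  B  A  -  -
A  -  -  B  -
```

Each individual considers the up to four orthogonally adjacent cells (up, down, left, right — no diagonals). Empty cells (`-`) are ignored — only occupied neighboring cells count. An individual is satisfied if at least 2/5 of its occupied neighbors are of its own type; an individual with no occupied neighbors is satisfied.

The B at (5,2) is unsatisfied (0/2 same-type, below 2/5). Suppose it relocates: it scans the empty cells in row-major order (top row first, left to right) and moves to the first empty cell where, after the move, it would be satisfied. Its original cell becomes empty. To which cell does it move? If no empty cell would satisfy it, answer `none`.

Vacating (5,2). Empty cells in order:
  (2,2): 1/3 same-type → still unsatisfied.
  (2,4): 0/2 same-type → still unsatisfied.
  (2,5): 1/1 same-type → satisfied — stop here.

(2,5)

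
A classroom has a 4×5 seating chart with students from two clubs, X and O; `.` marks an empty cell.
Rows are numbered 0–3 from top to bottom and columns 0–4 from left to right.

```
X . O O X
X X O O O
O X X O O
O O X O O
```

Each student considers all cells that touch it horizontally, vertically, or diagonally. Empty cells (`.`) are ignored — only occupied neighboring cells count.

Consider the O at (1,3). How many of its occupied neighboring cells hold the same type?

Occupied neighbors of (1,3): (0,2)=O, (0,3)=O, (0,4)=X, (1,2)=O, (1,4)=O, (2,2)=X, (2,3)=O, (2,4)=O.
Same type (O): 6 of 8.

6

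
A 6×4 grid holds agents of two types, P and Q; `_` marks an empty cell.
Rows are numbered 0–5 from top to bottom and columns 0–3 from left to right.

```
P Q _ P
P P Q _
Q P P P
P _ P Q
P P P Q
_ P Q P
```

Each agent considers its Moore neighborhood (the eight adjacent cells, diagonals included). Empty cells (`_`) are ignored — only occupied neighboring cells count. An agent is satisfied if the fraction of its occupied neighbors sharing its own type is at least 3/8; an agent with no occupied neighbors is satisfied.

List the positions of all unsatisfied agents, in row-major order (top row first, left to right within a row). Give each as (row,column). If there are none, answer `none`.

(0,1), (0,3), (1,2), (2,0), (3,3), (5,2), (5,3)

Row 0: (0,0)P 2/3 ok · (0,1)Q 1/4 unhappy · (0,3)P 0/1 unhappy
Row 1: (1,0)P 3/5 ok · (1,1)P 4/7 ok · (1,2)Q 1/6 unhappy
Row 2: (2,0)Q 0/4 unhappy · (2,1)P 5/7 ok · (2,2)P 4/6 ok · (2,3)P 2/4 ok
Row 3: (3,0)P 3/4 ok · (3,2)P 5/7 ok · (3,3)Q 1/5 unhappy
Row 4: (4,0)P 3/3 ok · (4,1)P 5/6 ok · (4,2)P 4/7 ok · (4,3)Q 2/5 ok
Row 5: (5,1)P 3/4 ok · (5,2)Q 1/5 unhappy · (5,3)P 1/3 unhappy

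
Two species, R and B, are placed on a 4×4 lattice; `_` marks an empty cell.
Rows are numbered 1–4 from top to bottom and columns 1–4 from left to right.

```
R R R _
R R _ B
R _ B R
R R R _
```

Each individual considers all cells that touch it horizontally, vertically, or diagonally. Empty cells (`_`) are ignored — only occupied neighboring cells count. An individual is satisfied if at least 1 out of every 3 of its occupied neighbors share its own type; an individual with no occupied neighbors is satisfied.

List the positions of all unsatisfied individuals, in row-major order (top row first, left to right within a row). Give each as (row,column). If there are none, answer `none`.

(3,3)

Row 1: (1,1)R 3/3 ✓ · (1,2)R 4/4 ✓ · (1,3)R 2/3 ✓
Row 2: (2,1)R 4/4 ✓ · (2,2)R 5/6 ✓ · (2,4)B 1/3 ✓
Row 3: (3,1)R 4/4 ✓ · (3,3)B 1/5 ✗ · (3,4)R 1/3 ✓
Row 4: (4,1)R 2/2 ✓ · (4,2)R 3/4 ✓ · (4,3)R 2/3 ✓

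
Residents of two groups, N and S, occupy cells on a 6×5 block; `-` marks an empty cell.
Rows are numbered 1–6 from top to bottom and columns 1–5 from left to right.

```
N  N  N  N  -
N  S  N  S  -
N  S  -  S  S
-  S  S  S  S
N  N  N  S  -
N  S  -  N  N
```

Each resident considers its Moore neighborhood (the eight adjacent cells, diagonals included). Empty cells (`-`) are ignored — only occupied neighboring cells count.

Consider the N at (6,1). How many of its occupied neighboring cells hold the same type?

Occupied neighbors of (6,1): (5,1)=N, (5,2)=N, (6,2)=S.
Same type (N): 2 of 3.

2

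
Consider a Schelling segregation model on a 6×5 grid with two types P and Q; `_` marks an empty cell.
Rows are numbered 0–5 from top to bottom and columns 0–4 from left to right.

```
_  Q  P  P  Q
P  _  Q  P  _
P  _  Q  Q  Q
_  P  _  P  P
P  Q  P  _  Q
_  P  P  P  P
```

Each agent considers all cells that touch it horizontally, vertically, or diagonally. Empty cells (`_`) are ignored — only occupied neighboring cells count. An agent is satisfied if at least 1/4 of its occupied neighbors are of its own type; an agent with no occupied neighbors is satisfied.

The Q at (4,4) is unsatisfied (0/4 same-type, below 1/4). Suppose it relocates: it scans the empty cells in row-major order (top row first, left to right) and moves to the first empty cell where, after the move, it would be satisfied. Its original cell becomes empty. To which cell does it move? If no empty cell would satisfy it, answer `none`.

Vacating (4,4). Empty cells in order:
  (0,0): 1/2 same-type → satisfied — stop here.

(0,0)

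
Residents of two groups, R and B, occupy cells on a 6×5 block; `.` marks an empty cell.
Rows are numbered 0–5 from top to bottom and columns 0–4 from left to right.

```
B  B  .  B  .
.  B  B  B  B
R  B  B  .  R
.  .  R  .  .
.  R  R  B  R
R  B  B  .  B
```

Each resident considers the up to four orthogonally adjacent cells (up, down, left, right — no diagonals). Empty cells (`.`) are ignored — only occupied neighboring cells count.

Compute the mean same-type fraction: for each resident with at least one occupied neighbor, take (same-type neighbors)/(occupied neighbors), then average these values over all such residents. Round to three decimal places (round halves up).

0.508

Row 0: (0,0)B 1/1 · (0,1)B 2/2 · (0,3)B 1/1
Row 1: (1,1)B 3/3 · (1,2)B 3/3 · (1,3)B 3/3 · (1,4)B 1/2
Row 2: (2,0)R 0/1 · (2,1)B 2/3 · (2,2)B 2/3 · (2,4)R 0/1
Row 3: (3,2)R 1/2
Row 4: (4,1)R 1/2 · (4,2)R 2/4 · (4,3)B 0/2 · (4,4)R 0/2
Row 5: (5,0)R 0/1 · (5,1)B 1/3 · (5,2)B 1/2 · (5,4)B 0/1
Sum over 20 residents: 1/1 + 2/2 + 1/1 + 3/3 + 3/3 + 3/3 + 1/2 + 0/1 + 2/3 + 2/3 + 0/1 + 1/2 + 1/2 + 2/4 + 0/2 + 0/2 + 0/1 + 1/3 + 1/2 + 0/1 = 61/6; mean = 61/6 ÷ 20 = 61/120 = 0.508333… → 0.508.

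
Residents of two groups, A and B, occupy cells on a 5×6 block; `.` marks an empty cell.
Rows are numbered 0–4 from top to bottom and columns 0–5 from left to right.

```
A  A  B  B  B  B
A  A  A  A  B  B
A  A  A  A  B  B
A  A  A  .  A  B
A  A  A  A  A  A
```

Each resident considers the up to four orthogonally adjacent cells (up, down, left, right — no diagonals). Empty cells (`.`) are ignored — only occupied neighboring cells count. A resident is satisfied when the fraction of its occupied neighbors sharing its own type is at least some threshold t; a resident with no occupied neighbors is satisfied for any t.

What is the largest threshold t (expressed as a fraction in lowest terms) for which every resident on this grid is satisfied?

(0,0)A 2/2
(0,1)A 2/3
(0,2)B 1/3
(0,3)B 2/3
(0,4)B 3/3
(0,5)B 2/2
(1,0)A 3/3
(1,1)A 4/4
(1,2)A 3/4
(1,3)A 2/4
(1,4)B 3/4
(1,5)B 3/3
(2,0)A 3/3
(2,1)A 4/4
(2,2)A 4/4
(2,3)A 2/3
(2,4)B 2/4
(2,5)B 3/3
(3,0)A 3/3
(3,1)A 4/4
(3,2)A 3/3
(3,4)A 1/3
(3,5)B 1/3
(4,0)A 2/2
(4,1)A 3/3
(4,2)A 3/3
(4,3)A 2/2
(4,4)A 3/3
(4,5)A 1/2
The smallest same-type fraction is 1/3 at (0,2), which reduces to 1/3. Any threshold above that leaves this resident unsatisfied.

1/3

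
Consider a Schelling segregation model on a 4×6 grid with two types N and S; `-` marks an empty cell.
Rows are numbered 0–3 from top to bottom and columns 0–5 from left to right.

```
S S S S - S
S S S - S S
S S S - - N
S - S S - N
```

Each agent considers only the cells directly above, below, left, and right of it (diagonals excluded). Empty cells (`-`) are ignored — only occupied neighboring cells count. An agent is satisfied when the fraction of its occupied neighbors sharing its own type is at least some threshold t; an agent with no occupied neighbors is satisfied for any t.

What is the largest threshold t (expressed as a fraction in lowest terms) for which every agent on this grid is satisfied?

1/2

(0,0)S 2/2
(0,1)S 3/3
(0,2)S 3/3
(0,3)S 1/1
(0,5)S 1/1
(1,0)S 3/3
(1,1)S 4/4
(1,2)S 3/3
(1,4)S 1/1
(1,5)S 2/3
(2,0)S 3/3
(2,1)S 3/3
(2,2)S 3/3
(2,5)N 1/2
(3,0)S 1/1
(3,2)S 2/2
(3,3)S 1/1
(3,5)N 1/1
The smallest same-type fraction is 1/2 at (2,5), which reduces to 1/2. Any threshold above that leaves this agent unsatisfied.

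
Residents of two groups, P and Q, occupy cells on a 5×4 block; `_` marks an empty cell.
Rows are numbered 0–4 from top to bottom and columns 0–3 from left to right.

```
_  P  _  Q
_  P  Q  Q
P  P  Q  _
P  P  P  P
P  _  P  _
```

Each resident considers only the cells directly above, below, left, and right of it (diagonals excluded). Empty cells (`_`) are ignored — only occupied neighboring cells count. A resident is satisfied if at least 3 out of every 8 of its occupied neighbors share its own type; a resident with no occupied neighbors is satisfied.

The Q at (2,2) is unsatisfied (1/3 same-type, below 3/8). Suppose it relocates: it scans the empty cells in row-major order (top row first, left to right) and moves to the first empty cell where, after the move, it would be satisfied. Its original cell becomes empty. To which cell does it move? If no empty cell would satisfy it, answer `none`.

(0,2)

Vacating (2,2). Empty cells in order:
  (0,0): 0/1 same-type → still unsatisfied.
  (0,2): 2/3 same-type → satisfied — stop here.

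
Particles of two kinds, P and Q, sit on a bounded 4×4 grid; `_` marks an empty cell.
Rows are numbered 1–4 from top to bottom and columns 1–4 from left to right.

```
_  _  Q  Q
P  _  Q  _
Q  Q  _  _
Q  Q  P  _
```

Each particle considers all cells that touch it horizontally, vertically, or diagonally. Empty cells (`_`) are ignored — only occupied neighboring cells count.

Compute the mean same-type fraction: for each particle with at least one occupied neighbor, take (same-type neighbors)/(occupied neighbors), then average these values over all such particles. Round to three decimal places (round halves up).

0.685

(1,3)Q 2/2
(1,4)Q 2/2
(2,1)P 0/2
(2,3)Q 3/3
(3,1)Q 3/4
(3,2)Q 4/6
(4,1)Q 3/3
(4,2)Q 3/4
(4,3)P 0/2
Sum over 9 particles: 2/2 + 2/2 + 0/2 + 3/3 + 3/4 + 4/6 + 3/3 + 3/4 + 0/2 = 37/6; mean = 37/6 ÷ 9 = 37/54 = 0.685185… → 0.685.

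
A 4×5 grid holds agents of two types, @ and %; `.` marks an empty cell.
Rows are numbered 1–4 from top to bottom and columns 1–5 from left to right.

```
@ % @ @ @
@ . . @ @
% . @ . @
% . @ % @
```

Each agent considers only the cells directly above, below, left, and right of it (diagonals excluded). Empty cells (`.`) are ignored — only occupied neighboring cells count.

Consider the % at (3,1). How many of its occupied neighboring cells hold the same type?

1

Occupied neighbors of (3,1): (2,1)=@, (4,1)=%.
Same type (%): 1 of 2.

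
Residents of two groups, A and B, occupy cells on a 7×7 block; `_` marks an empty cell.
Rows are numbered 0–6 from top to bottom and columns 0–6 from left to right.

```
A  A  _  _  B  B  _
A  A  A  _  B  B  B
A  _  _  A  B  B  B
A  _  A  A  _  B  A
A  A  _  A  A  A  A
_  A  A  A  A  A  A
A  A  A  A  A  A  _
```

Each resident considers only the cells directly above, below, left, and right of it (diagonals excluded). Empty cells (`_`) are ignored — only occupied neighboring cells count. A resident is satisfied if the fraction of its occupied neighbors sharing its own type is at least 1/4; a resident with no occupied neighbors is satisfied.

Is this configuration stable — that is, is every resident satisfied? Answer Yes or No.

Yes

(0,0)A 2/2 ✓
(0,1)A 2/2 ✓
(0,4)B 2/2 ✓
(0,5)B 2/2 ✓
(1,0)A 3/3 ✓
(1,1)A 3/3 ✓
(1,2)A 1/1 ✓
(1,4)B 3/3 ✓
(1,5)B 4/4 ✓
(1,6)B 2/2 ✓
(2,0)A 2/2 ✓
(2,3)A 1/2 ✓
(2,4)B 2/3 ✓
(2,5)B 4/4 ✓
(2,6)B 2/3 ✓
(3,0)A 2/2 ✓
(3,2)A 1/1 ✓
(3,3)A 3/3 ✓
(3,5)B 1/3 ✓
(3,6)A 1/3 ✓
(4,0)A 2/2 ✓
(4,1)A 2/2 ✓
(4,3)A 3/3 ✓
(4,4)A 3/3 ✓
(4,5)A 3/4 ✓
(4,6)A 3/3 ✓
(5,1)A 3/3 ✓
(5,2)A 3/3 ✓
(5,3)A 4/4 ✓
(5,4)A 4/4 ✓
(5,5)A 4/4 ✓
(5,6)A 2/2 ✓
(6,0)A 1/1 ✓
(6,1)A 3/3 ✓
(6,2)A 3/3 ✓
(6,3)A 3/3 ✓
(6,4)A 3/3 ✓
(6,5)A 2/2 ✓
All meet the threshold, so the configuration is stable.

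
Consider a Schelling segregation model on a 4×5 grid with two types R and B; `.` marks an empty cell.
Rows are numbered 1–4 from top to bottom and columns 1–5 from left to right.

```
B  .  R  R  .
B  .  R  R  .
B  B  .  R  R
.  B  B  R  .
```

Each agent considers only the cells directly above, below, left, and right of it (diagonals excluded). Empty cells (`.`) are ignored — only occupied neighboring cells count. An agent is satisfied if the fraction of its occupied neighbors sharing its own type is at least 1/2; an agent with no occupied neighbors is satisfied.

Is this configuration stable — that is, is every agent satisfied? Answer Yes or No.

Yes

(1,1)B 1/1 ✓
(1,3)R 2/2 ✓
(1,4)R 2/2 ✓
(2,1)B 2/2 ✓
(2,3)R 2/2 ✓
(2,4)R 3/3 ✓
(3,1)B 2/2 ✓
(3,2)B 2/2 ✓
(3,4)R 3/3 ✓
(3,5)R 1/1 ✓
(4,2)B 2/2 ✓
(4,3)B 1/2 ✓
(4,4)R 1/2 ✓
All meet the threshold, so the configuration is stable.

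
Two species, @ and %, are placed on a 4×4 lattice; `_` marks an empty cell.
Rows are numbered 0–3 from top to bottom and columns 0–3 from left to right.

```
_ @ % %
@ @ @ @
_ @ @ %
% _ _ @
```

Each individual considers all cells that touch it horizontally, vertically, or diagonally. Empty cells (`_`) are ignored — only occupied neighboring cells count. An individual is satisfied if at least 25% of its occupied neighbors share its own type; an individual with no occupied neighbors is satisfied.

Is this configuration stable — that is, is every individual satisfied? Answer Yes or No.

No

Row 0: (0,1)@ 3/4 ✓ · (0,2)% 1/5 ✗ · (0,3)% 1/3 ✓
Row 1: (1,0)@ 3/3 ✓ · (1,1)@ 5/6 ✓ · (1,2)@ 5/8 ✓ · (1,3)@ 2/5 ✓
Row 2: (2,1)@ 4/5 ✓ · (2,2)@ 5/6 ✓ · (2,3)% 0/4 ✗
Row 3: (3,0)% 0/1 ✗ · (3,3)@ 1/2 ✓
For instance (0,2) has only 1/5 same-type neighbors, below 1/4.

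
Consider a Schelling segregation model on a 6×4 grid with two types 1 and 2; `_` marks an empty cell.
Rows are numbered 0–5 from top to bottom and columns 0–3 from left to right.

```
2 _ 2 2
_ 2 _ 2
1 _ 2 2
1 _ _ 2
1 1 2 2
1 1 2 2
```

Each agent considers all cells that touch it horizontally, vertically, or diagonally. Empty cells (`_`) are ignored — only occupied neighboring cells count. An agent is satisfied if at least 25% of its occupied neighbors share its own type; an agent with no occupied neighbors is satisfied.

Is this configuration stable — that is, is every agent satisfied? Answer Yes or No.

Row 0: (0,0)2 1/1 ok · (0,2)2 3/3 ok · (0,3)2 2/2 ok
Row 1: (1,1)2 3/4 ok · (1,3)2 4/4 ok
Row 2: (2,0)1 1/2 ok · (2,2)2 4/4 ok · (2,3)2 3/3 ok
Row 3: (3,0)1 3/3 ok · (3,3)2 4/4 ok
Row 4: (4,0)1 4/4 ok · (4,1)1 4/6 ok · (4,2)2 4/6 ok · (4,3)2 4/4 ok
Row 5: (5,0)1 3/3 ok · (5,1)1 3/5 ok · (5,2)2 3/5 ok · (5,3)2 3/3 ok
All meet the threshold, so the configuration is stable.

Yes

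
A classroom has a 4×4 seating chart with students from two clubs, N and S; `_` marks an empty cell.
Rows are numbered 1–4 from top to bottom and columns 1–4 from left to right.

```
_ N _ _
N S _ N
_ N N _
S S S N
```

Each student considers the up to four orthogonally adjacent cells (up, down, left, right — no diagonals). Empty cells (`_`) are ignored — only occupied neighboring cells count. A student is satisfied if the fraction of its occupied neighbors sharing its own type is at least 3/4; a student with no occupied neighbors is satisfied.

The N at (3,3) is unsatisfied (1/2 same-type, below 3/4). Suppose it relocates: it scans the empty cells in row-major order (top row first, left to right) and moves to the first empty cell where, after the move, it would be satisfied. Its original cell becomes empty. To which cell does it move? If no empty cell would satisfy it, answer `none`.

(1,1)

Vacating (3,3). Empty cells in order:
  (1,1): 2/2 same-type → satisfied — stop here.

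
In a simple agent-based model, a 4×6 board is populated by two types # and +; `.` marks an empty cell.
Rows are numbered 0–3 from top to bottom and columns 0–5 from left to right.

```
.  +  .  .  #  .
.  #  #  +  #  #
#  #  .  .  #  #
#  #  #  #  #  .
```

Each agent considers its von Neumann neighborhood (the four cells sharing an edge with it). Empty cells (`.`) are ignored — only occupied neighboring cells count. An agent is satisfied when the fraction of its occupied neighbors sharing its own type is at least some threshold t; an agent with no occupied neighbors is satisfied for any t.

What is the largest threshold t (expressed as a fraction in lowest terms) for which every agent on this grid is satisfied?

(0,1)+ 0/1
(0,4)# 1/1
(1,1)# 2/3
(1,2)# 1/2
(1,3)+ 0/2
(1,4)# 3/4
(1,5)# 2/2
(2,0)# 2/2
(2,1)# 3/3
(2,4)# 3/3
(2,5)# 2/2
(3,0)# 2/2
(3,1)# 3/3
(3,2)# 2/2
(3,3)# 2/2
(3,4)# 2/2
The smallest same-type fraction is 0/1 at (0,1), which reduces to 0/1. Any threshold above that leaves this agent unsatisfied.

0/1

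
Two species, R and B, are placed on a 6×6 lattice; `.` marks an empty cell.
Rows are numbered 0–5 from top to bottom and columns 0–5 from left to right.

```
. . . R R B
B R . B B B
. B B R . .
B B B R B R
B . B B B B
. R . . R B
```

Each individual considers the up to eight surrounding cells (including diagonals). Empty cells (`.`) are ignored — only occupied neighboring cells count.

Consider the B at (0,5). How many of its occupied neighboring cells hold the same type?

2

Occupied neighbors of (0,5): (0,4)=R, (1,4)=B, (1,5)=B.
Same type (B): 2 of 3.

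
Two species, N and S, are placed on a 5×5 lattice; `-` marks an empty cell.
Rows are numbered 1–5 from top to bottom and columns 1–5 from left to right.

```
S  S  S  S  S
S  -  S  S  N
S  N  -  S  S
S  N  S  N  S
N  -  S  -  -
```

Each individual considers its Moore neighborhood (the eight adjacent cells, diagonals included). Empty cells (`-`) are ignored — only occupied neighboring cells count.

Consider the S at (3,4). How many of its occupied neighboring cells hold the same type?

5

Occupied neighbors of (3,4): (2,3)=S, (2,4)=S, (2,5)=N, (3,5)=S, (4,3)=S, (4,4)=N, (4,5)=S.
Same type (S): 5 of 7.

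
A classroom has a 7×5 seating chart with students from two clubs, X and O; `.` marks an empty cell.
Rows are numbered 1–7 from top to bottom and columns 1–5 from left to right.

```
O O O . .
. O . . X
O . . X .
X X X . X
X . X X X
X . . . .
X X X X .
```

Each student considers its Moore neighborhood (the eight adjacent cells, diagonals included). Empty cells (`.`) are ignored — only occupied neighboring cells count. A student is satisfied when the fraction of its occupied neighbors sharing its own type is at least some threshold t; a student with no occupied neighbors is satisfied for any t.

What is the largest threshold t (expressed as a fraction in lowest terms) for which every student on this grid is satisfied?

1/3

Row 1: (1,1)O 2/2 · (1,2)O 3/3 · (1,3)O 2/2
Row 2: (2,2)O 4/4 · (2,5)X 1/1
Row 3: (3,1)O 1/3 · (3,4)X 3/3
Row 4: (4,1)X 2/3 · (4,2)X 4/5 · (4,3)X 4/4 · (4,5)X 3/3
Row 5: (5,1)X 3/3 · (5,3)X 3/3 · (5,4)X 4/4 · (5,5)X 2/2
Row 6: (6,1)X 3/3
Row 7: (7,1)X 2/2 · (7,2)X 3/3 · (7,3)X 2/2 · (7,4)X 1/1
The smallest same-type fraction is 1/3 at (3,1), which reduces to 1/3. Any threshold above that leaves this student unsatisfied.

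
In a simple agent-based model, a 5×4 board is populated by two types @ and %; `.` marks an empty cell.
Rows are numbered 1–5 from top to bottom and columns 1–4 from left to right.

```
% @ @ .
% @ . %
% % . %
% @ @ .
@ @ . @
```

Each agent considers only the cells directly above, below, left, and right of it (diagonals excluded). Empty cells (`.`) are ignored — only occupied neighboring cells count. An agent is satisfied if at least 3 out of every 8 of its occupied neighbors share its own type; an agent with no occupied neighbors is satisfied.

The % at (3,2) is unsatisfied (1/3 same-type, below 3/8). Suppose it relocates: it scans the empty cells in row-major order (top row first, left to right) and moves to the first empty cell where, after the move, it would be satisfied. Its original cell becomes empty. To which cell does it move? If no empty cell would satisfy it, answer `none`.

Vacating (3,2). Empty cells in order:
  (1,4): 1/2 same-type → satisfied — stop here.

(1,4)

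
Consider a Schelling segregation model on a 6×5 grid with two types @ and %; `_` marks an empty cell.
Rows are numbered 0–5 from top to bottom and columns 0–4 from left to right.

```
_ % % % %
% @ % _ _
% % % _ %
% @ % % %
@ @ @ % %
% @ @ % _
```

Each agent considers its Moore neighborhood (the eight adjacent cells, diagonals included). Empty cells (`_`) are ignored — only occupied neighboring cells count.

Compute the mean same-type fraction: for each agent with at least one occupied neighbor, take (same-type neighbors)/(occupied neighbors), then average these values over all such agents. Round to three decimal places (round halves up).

(0,1)% 3/4
(0,2)% 3/4
(0,3)% 3/3
(0,4)% 1/1
(1,0)% 3/4
(1,1)@ 0/7
(1,2)% 5/6
(2,0)% 3/5
(2,1)% 6/8
(2,2)% 4/6
(2,4)% 2/2
(3,0)% 2/5
(3,1)@ 3/8
(3,2)% 4/7
(3,3)% 6/7
(3,4)% 4/4
(4,0)@ 3/5
(4,1)@ 5/8
(4,2)@ 4/8
(4,3)% 5/7
(4,4)% 4/4
(5,0)% 0/3
(5,1)@ 4/5
(5,2)@ 3/5
(5,3)% 2/4
Sum over 25 agents: 3/4 + 3/4 + 3/3 + 1/1 + 3/4 + 0/7 + 5/6 + 3/5 + 6/8 + 4/6 + 2/2 + 2/5 + 3/8 + 4/7 + 6/7 + 4/4 + 3/5 + 5/8 + 4/8 + 5/7 + 4/4 + 0/3 + 4/5 + 3/5 + 2/4 = 233/14; mean = 233/14 ÷ 25 = 233/350 = 0.665714… → 0.666.

0.666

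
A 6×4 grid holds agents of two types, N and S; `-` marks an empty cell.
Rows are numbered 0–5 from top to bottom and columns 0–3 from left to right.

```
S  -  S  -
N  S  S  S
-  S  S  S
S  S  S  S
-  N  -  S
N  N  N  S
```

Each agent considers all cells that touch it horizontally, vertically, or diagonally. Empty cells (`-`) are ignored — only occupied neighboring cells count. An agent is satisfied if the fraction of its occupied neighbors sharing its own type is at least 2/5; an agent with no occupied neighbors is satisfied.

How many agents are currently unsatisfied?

(0,0)S 1/2 ok
(0,2)S 3/3 ok
(1,0)N 0/3 unhappy
(1,1)S 5/6 ok
(1,2)S 6/6 ok
(1,3)S 4/4 ok
(2,1)S 6/7 ok
(2,2)S 8/8 ok
(2,3)S 5/5 ok
(3,0)S 2/3 ok
(3,1)S 4/5 ok
(3,2)S 6/7 ok
(3,3)S 4/4 ok
(4,1)N 3/6 ok
(4,3)S 3/4 ok
(5,0)N 2/2 ok
(5,1)N 3/3 ok
(5,2)N 2/4 ok
(5,3)S 1/2 ok
Unsatisfied: (1,0) — 1 in total.

1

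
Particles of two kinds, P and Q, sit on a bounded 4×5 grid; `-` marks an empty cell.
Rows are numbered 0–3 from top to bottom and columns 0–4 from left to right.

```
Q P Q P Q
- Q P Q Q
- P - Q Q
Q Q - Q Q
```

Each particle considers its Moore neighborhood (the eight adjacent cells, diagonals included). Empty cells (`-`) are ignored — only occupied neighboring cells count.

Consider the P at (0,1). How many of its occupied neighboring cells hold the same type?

1

Occupied neighbors of (0,1): (0,0)=Q, (0,2)=Q, (1,1)=Q, (1,2)=P.
Same type (P): 1 of 4.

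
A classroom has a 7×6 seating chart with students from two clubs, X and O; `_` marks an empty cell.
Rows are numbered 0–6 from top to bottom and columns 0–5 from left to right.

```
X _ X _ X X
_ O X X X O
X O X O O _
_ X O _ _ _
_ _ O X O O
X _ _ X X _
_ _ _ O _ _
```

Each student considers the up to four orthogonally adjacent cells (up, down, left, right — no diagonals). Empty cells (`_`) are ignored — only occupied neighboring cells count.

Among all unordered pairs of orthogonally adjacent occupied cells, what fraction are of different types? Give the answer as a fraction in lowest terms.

5/9

Scan each occupied cell's neighbors to the right and below so each pair is counted once.
Row 0: X(0,2)–X(1,2)= X(0,4)–X(0,5)= X(0,4)–X(1,4)= X(0,5)–O(1,5)≠  → 1/4 unlike.
Row 1: O(1,1)–X(1,2)≠ O(1,1)–O(2,1)= X(1,2)–X(1,3)= X(1,2)–X(2,2)= X(1,3)–X(1,4)= X(1,3)–O(2,3)≠ X(1,4)–O(1,5)≠ X(1,4)–O(2,4)≠  → 4/8 unlike.
Row 2: X(2,0)–O(2,1)≠ O(2,1)–X(2,2)≠ O(2,1)–X(3,1)≠ X(2,2)–O(2,3)≠ X(2,2)–O(3,2)≠ O(2,3)–O(2,4)=  → 5/6 unlike.
Row 3: X(3,1)–O(3,2)≠ O(3,2)–O(4,2)=  → 1/2 unlike.
Row 4: O(4,2)–X(4,3)≠ X(4,3)–O(4,4)≠ X(4,3)–X(5,3)= O(4,4)–O(4,5)= O(4,4)–X(5,4)≠  → 3/5 unlike.
Row 5: X(5,3)–X(5,4)= X(5,3)–O(6,3)≠  → 1/2 unlike.
Total adjacent occupied pairs: 27; unlike-type pairs: 15.
15/27 reduces to 5/9.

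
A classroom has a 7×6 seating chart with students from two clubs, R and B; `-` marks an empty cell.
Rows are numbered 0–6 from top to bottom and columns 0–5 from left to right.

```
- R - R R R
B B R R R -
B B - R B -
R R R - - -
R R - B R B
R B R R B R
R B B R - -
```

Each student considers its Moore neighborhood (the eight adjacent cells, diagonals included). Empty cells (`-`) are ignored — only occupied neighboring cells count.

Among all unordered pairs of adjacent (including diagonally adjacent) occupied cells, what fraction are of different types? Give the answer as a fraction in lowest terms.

Scan each occupied cell's neighbors to the right and below (and the two forward diagonals) so each pair is counted once.
Row 0: R(0,1)–B(1,1)≠ R(0,1)–R(1,2)= R(0,1)–B(1,0)≠ R(0,3)–R(0,4)= R(0,3)–R(1,3)= R(0,3)–R(1,4)= R(0,3)–R(1,2)= R(0,4)–R(0,5)= R(0,4)–R(1,4)= R(0,4)–R(1,3)= R(0,5)–R(1,4)=  → 2/11 unlike.
Row 1: B(1,0)–B(1,1)= B(1,0)–B(2,0)= B(1,0)–B(2,1)= B(1,1)–R(1,2)≠ B(1,1)–B(2,1)= B(1,1)–B(2,0)= R(1,2)–R(1,3)= R(1,2)–R(2,3)= R(1,2)–B(2,1)≠ R(1,3)–R(1,4)= R(1,3)–R(2,3)= R(1,3)–B(2,4)≠ R(1,4)–B(2,4)≠ R(1,4)–R(2,3)=  → 4/14 unlike.
Row 2: B(2,0)–B(2,1)= B(2,0)–R(3,0)≠ B(2,0)–R(3,1)≠ B(2,1)–R(3,1)≠ B(2,1)–R(3,2)≠ B(2,1)–R(3,0)≠ R(2,3)–B(2,4)≠ R(2,3)–R(3,2)=  → 6/8 unlike.
Row 3: R(3,0)–R(3,1)= R(3,0)–R(4,0)= R(3,0)–R(4,1)= R(3,1)–R(3,2)= R(3,1)–R(4,1)= R(3,1)–R(4,0)= R(3,2)–B(4,3)≠ R(3,2)–R(4,1)=  → 1/8 unlike.
Row 4: R(4,0)–R(4,1)= R(4,0)–R(5,0)= R(4,0)–B(5,1)≠ R(4,1)–B(5,1)≠ R(4,1)–R(5,2)= R(4,1)–R(5,0)= B(4,3)–R(4,4)≠ B(4,3)–R(5,3)≠ B(4,3)–B(5,4)= B(4,3)–R(5,2)≠ R(4,4)–B(4,5)≠ R(4,4)–B(5,4)≠ R(4,4)–R(5,5)= R(4,4)–R(5,3)= B(4,5)–R(5,5)≠ B(4,5)–B(5,4)=  → 8/16 unlike.
Row 5: R(5,0)–B(5,1)≠ R(5,0)–R(6,0)= R(5,0)–B(6,1)≠ B(5,1)–R(5,2)≠ B(5,1)–B(6,1)= B(5,1)–B(6,2)= B(5,1)–R(6,0)≠ R(5,2)–R(5,3)= R(5,2)–B(6,2)≠ R(5,2)–R(6,3)= R(5,2)–B(6,1)≠ R(5,3)–B(5,4)≠ R(5,3)–R(6,3)= R(5,3)–B(6,2)≠ B(5,4)–R(5,5)≠ B(5,4)–R(6,3)≠  → 10/16 unlike.
Row 6: R(6,0)–B(6,1)≠ B(6,1)–B(6,2)= B(6,2)–R(6,3)≠  → 2/3 unlike.
Total adjacent occupied pairs: 76; unlike-type pairs: 33.
33/76 is already in lowest terms.

33/76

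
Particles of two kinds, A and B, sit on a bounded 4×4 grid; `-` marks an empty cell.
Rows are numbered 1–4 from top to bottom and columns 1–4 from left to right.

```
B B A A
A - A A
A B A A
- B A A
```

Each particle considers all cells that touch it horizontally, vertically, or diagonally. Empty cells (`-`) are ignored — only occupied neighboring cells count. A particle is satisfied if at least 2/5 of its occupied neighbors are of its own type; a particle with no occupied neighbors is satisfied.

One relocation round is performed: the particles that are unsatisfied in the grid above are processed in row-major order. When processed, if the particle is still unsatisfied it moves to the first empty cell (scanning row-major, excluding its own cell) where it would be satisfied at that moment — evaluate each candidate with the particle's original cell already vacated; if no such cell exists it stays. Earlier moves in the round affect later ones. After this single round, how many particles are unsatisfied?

1

Initially unsatisfied (in order): (1,2), (2,1), (3,1), (3,2), (4,2).
  (1,2) → (4,1).
  (2,1) → (1,2).
  (3,1) → (2,2).
  (3,2) → (3,1).
  (4,2): now satisfied by earlier moves; stays.
Resulting grid:
B A A A
- A A A
B - A A
B B A A
Unsatisfied now: (1,1).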